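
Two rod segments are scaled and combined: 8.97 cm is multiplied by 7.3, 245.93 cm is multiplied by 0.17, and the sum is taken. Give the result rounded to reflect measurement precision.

107 cm

8.97 × 7.3 = 65.481 → 65 cm (2 s.f., last digit at the 10^0 place).
245.93 × 0.17 = 41.8081 → 42 cm (2 s.f., last digit at the 10^0 place).
Sum: 107.2891 cm; keep the coarser place, 10^0.
Result: 107 cm.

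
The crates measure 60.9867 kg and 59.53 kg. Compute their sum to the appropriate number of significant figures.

120.52 kg

60.9867 kg + 59.53 kg = 120.5167 kg.
Addition/subtraction keeps the fewest decimal places: 60.9867 → 4 decimal places, 59.53 → 2 decimal places; limit is 2.
Rounded to 2 decimal places: 120.52 kg.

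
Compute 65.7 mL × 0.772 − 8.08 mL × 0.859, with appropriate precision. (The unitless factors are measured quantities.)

43.8 mL

65.7 × 0.772 = 50.7204 → 50.7 mL (3 s.f., last digit at the 10^-1 place).
8.08 × 0.859 = 6.94072 → 6.94 mL (3 s.f., last digit at the 10^-2 place).
Difference: 43.77968 mL; keep the coarser place, 10^-1.
Result: 43.8 mL.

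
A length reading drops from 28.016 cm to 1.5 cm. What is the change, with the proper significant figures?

28.016 cm − 1.5 cm = 26.516 cm.
Addition/subtraction keeps the fewest decimal places: 28.016 → 3 decimal places, 1.5 → 1 decimal place; limit is 1.
Rounded to 1 decimal place: 26.5 cm.

26.5 cm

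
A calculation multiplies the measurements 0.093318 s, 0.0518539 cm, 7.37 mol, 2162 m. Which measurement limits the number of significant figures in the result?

7.37 mol

0.093318 s → 5 s.f.; 0.0518539 cm → 6 s.f.; 7.37 mol → 3 s.f.; 2162 m → 4 s.f.
The fewest is 3 significant figures, from 7.37 mol.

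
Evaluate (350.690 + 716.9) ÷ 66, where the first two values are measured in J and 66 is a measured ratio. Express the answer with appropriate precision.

16 J

350.690 J + 716.9 J = 1067.590 J; the sum is limited to 1 decimal place (5 s.f.).
Carrying full precision, 1067.590 ÷ 66 = 16.1756060606… J; 66 has 2 s.f., so the result keeps min(5, 2) = 2 s.f.
Rounded to 2 significant figures: 16 J.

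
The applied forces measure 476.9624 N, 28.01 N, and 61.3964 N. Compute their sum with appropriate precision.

476.9624 N + 28.01 N + 61.3964 N = 566.3688 N.
Addition/subtraction keeps the fewest decimal places: 476.9624 → 4 decimal places, 28.01 → 2 decimal places, 61.3964 → 4 decimal places; limit is 2.
Rounded to 2 decimal places: 566.37 N.

566.37 N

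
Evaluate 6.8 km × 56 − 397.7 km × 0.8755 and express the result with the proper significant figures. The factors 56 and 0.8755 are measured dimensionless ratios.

6.8 × 56 = 380.8 → 3.8 × 10^2 km (2 s.f., last digit at the 10^1 place).
397.7 × 0.8755 = 348.18635 → 348.2 km (4 s.f., last digit at the 10^-1 place).
Difference: 32.61365 km; keep the coarser place, 10^1.
Result: 3 × 10^1 km.

3 × 10^1 km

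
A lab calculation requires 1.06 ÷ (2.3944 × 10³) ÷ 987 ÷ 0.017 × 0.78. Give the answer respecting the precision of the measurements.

1.06 ÷ (2.3944 × 10³) ÷ 987 ÷ 0.017 × 0.78 = 0.0000205796360529…
Multiplication/division keeps the fewest significant figures: 1.06 → 3 s.f., 2.3944 × 10³ → 5 s.f., 987 → 3 s.f., 0.017 → 2 s.f., 0.78 → 2 s.f.; limit is 2.
Rounded to 2 significant figures: 2.1 × 10⁻⁵.

2.1 × 10⁻⁵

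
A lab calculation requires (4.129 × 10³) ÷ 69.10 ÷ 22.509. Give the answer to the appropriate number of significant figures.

(4.129 × 10³) ÷ 69.10 ÷ 22.509 = 2.65467056464…
Multiplication/division keeps the fewest significant figures: 4.129 × 10³ → 4 s.f., 69.10 → 4 s.f., 22.509 → 5 s.f.; limit is 4.
Rounded to 4 significant figures: 2.655.

2.655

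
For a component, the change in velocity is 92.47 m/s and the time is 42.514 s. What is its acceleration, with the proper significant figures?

acceleration = 92.47 m/s ÷ 42.514 s = 2.17504821941… m/s².
92.47 has 4 significant figures; 42.514 has 5.
Division/multiplication keeps the fewest: 4 significant figures.
Rounded: 2.175 m/s².

2.175 m/s²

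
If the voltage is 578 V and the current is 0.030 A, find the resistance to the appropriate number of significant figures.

1.9 × 10⁴ Ω

resistance = 578 V ÷ 0.030 A = 19266.6666667… Ω.
578 has 3 significant figures; 0.030 has 2.
Division/multiplication keeps the fewest: 2 significant figures.
Rounded: 1.9 × 10⁴ Ω.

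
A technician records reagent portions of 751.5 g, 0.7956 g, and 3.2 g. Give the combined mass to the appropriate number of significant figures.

751.5 g + 0.7956 g + 3.2 g = 755.4956 g.
Addition/subtraction keeps the fewest decimal places: 751.5 → 1 decimal place, 0.7956 → 4 decimal places, 3.2 → 1 decimal place; limit is 1.
Rounded to 1 decimal place: 755.5 g.

755.5 g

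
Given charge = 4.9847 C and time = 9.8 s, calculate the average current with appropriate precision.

average current = 4.9847 C ÷ 9.8 s = 0.508642857143… A.
4.9847 has 5 significant figures; 9.8 has 2.
Division/multiplication keeps the fewest: 2 significant figures.
Rounded: 0.51 A.

0.51 A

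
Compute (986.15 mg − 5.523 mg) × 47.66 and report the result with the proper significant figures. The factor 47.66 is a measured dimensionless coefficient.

4.674 × 10^4 mg

986.15 mg − 5.523 mg = 980.627 mg; the difference is limited to 2 decimal places (5 s.f.).
Carrying full precision, 980.627 × 47.66 = 46736.68282 mg; 47.66 has 4 s.f., so the result keeps min(5, 4) = 4 s.f.
Rounded to 4 significant figures: 4.674 × 10^4 mg.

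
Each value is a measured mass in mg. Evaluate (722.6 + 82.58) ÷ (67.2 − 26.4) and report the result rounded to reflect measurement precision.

722.6 + 82.58 = 805.18, limited to 1 d.p. → 4 s.f.; 67.2 − 26.4 = 40.8, limited to 1 d.p. → 3 s.f.
Carrying full precision, 805.18 ÷ 40.8 = 19.7348039216…; keep min(4, 3) = 3 s.f.
Rounded to 3 significant figures: 19.7.

19.7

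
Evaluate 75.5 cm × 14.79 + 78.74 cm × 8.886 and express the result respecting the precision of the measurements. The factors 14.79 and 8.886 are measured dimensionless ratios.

1.82 × 10³ cm

75.5 × 14.79 = 1116.645 → 1.12 × 10³ cm (3 s.f., last digit at the 10^1 place).
78.74 × 8.886 = 699.68364 → 699.7 cm (4 s.f., last digit at the 10^-1 place).
Sum: 1816.32864 cm; keep the coarser place, 10^1.
Result: 1.82 × 10³ cm.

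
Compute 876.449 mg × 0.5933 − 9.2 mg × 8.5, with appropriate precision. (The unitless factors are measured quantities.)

442 mg

876.449 × 0.5933 = 519.9971917 → 520.0 mg (4 s.f., last digit at the 10^-1 place).
9.2 × 8.5 = 78.2 → 78 mg (2 s.f., last digit at the 10^0 place).
Difference: 441.7971917 mg; keep the coarser place, 10^0.
Result: 442 mg.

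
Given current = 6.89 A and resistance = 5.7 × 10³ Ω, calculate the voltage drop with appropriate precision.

voltage drop = 6.89 A × 5.7 × 10³ Ω = 39273 V.
6.89 has 3 significant figures; 5.7 × 10³ has 2.
Division/multiplication keeps the fewest: 2 significant figures.
Rounded: 3.9 × 10⁴ V.

3.9 × 10⁴ V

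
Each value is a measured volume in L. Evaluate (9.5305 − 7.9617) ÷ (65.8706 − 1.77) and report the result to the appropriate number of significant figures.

9.5305 − 7.9617 = 1.5688, limited to 4 d.p. → 5 s.f.; 65.8706 − 1.77 = 64.1006, limited to 2 d.p. → 4 s.f.
Carrying full precision, 1.5688 ÷ 64.1006 = 0.0244740298843…; keep min(5, 4) = 4 s.f.
Rounded to 4 significant figures: 0.02447.

0.02447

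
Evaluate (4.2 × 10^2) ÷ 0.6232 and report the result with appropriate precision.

(4.2 × 10^2) ÷ 0.6232 = 673.940949936…
Multiplication/division keeps the fewest significant figures: 4.2 × 10^2 → 2 s.f., 0.6232 → 4 s.f.; limit is 2.
Rounded to 2 significant figures: 6.7 × 10^2.

6.7 × 10^2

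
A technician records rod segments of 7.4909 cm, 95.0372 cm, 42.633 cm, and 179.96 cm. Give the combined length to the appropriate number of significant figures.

325.12 cm

7.4909 cm + 95.0372 cm + 42.633 cm + 179.96 cm = 325.1211 cm.
Addition/subtraction keeps the fewest decimal places: 7.4909 → 4 decimal places, 95.0372 → 4 decimal places, 42.633 → 3 decimal places, 179.96 → 2 decimal places; limit is 2.
Rounded to 2 decimal places: 325.12 cm.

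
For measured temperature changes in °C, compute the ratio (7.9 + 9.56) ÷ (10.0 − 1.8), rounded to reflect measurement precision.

2.1

7.9 + 9.56 = 17.46, limited to 1 d.p. → 3 s.f.; 10.0 − 1.8 = 8.2, limited to 1 d.p. → 2 s.f.
Carrying full precision, 17.46 ÷ 8.2 = 2.12926829268…; keep min(3, 2) = 2 s.f.
Rounded to 2 significant figures: 2.1.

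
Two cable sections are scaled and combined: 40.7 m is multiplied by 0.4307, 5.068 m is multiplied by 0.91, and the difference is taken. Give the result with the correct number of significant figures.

40.7 × 0.4307 = 17.52949 → 17.5 m (3 s.f., last digit at the 10^-1 place).
5.068 × 0.91 = 4.61188 → 4.6 m (2 s.f., last digit at the 10^-1 place).
Difference: 12.91761 m; keep the coarser place, 10^-1.
Result: 12.9 m.

12.9 m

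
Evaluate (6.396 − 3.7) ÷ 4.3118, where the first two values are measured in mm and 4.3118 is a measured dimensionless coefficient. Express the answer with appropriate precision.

0.63 mm

6.396 mm − 3.7 mm = 2.696 mm; the difference is limited to 1 decimal place (2 s.f.).
Carrying full precision, 2.696 ÷ 4.3118 = 0.625260911916… mm; 4.3118 has 5 s.f., so the result keeps min(2, 5) = 2 s.f.
Rounded to 2 significant figures: 0.63 mm.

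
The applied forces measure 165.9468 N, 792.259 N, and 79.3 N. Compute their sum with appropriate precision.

165.9468 N + 792.259 N + 79.3 N = 1037.5058 N.
Addition/subtraction keeps the fewest decimal places: 165.9468 → 4 decimal places, 792.259 → 3 decimal places, 79.3 → 1 decimal place; limit is 1.
Rounded to 1 decimal place: 1.0375 × 10³ N.

1.0375 × 10³ N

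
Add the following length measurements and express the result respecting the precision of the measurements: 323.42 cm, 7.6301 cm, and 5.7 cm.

336.8 cm

323.42 cm + 7.6301 cm + 5.7 cm = 336.7501 cm.
Addition/subtraction keeps the fewest decimal places: 323.42 → 2 decimal places, 7.6301 → 4 decimal places, 5.7 → 1 decimal place; limit is 1.
Rounded to 1 decimal place: 336.8 cm.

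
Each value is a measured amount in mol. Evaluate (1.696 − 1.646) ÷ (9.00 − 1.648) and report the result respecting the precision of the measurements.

0.0068

1.696 − 1.646 = 0.050, limited to 3 d.p. → 2 s.f.; 9.00 − 1.648 = 7.352, limited to 2 d.p. → 3 s.f.
Carrying full precision, 0.050 ÷ 7.352 = 0.00680087051143…; keep min(2, 3) = 2 s.f.
Rounded to 2 significant figures: 0.0068.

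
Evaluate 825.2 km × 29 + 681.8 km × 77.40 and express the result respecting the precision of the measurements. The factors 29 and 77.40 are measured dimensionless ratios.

7.7 × 10^4 km

825.2 × 29 = 23930.8 → 2.4 × 10^4 km (2 s.f., last digit at the 10^3 place).
681.8 × 77.40 = 52771.32 → 5.277 × 10^4 km (4 s.f., last digit at the 10^1 place).
Sum: 76702.12 km; keep the coarser place, 10^3.
Result: 7.7 × 10^4 km.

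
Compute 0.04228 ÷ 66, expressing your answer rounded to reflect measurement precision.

0.04228 ÷ 66 = 0.000640606060606…
Multiplication/division keeps the fewest significant figures: 0.04228 → 4 s.f., 66 → 2 s.f.; limit is 2.
Rounded to 2 significant figures: 6.4 × 10^-4.

6.4 × 10^-4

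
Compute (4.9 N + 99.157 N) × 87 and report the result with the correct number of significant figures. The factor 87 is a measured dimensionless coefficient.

4.9 N + 99.157 N = 104.057 N; the sum is limited to 1 decimal place (4 s.f.).
Carrying full precision, 104.057 × 87 = 9052.959 N; 87 has 2 s.f., so the result keeps min(4, 2) = 2 s.f.
Rounded to 2 significant figures: 9.1 × 10³ N.

9.1 × 10³ N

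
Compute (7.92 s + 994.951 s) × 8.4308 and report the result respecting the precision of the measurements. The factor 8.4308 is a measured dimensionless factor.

7.92 s + 994.951 s = 1002.871 s; the sum is limited to 2 decimal places (6 s.f.).
Carrying full precision, 1002.871 × 8.4308 = 8455.0048268 s; 8.4308 has 5 s.f., so the result keeps min(6, 5) = 5 s.f.
Rounded to 5 significant figures: 8455.0 s.

8455.0 s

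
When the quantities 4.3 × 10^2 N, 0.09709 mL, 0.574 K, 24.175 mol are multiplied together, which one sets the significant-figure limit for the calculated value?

4.3 × 10^2 N

4.3 × 10^2 N → 2 s.f.; 0.09709 mL → 4 s.f.; 0.574 K → 3 s.f.; 24.175 mol → 5 s.f.
The fewest is 2 significant figures, from 4.3 × 10^2 N.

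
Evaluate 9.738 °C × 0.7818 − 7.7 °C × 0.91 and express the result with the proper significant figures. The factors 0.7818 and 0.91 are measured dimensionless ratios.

0.6 °C

9.738 × 0.7818 = 7.6131684 → 7.613 °C (4 s.f., last digit at the 10^-3 place).
7.7 × 0.91 = 7.007 → 7.0 °C (2 s.f., last digit at the 10^-1 place).
Difference: 0.6061684 °C; keep the coarser place, 10^-1.
Result: 0.6 °C.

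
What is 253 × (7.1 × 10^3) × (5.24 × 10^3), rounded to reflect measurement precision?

9.4 × 10^9

253 × (7.1 × 10^3) × (5.24 × 10^3) = 9.412612 × 10^9
Multiplication/division keeps the fewest significant figures: 253 → 3 s.f., 7.1 × 10^3 → 2 s.f., 5.24 × 10^3 → 3 s.f.; limit is 2.
Rounded to 2 significant figures: 9.4 × 10^9.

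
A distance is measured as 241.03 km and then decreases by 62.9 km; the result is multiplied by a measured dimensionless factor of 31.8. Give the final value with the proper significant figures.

241.03 km − 62.9 km = 178.13 km; the difference is limited to 1 decimal place (4 s.f.).
Carrying full precision, 178.13 × 31.8 = 5664.534 km; 31.8 has 3 s.f., so the result keeps min(4, 3) = 3 s.f.
Rounded to 3 significant figures: 5.66 × 10³ km.

5.66 × 10³ km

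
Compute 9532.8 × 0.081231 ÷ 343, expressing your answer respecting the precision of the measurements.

9532.8 × 0.081231 ÷ 343 = 2.25760605481…
Multiplication/division keeps the fewest significant figures: 9532.8 → 5 s.f., 0.081231 → 5 s.f., 343 → 3 s.f.; limit is 3.
Rounded to 3 significant figures: 2.26.

2.26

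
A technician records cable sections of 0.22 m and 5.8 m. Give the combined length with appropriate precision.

0.22 m + 5.8 m = 6.02 m.
Addition/subtraction keeps the fewest decimal places: 0.22 → 2 decimal places, 5.8 → 1 decimal place; limit is 1.
Rounded to 1 decimal place: 6.0 m.

6.0 m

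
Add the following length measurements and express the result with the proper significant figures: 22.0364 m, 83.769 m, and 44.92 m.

150.73 m

22.0364 m + 83.769 m + 44.92 m = 150.7254 m.
Addition/subtraction keeps the fewest decimal places: 22.0364 → 4 decimal places, 83.769 → 3 decimal places, 44.92 → 2 decimal places; limit is 2.
Rounded to 2 decimal places: 150.73 m.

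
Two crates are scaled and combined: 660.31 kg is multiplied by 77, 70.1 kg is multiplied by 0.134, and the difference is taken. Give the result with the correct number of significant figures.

5.1 × 10^4 kg

660.31 × 77 = 50843.87 → 5.1 × 10^4 kg (2 s.f., last digit at the 10^3 place).
70.1 × 0.134 = 9.3934 → 9.39 kg (3 s.f., last digit at the 10^-2 place).
Difference: 50834.4766 kg; keep the coarser place, 10^3.
Result: 5.1 × 10^4 kg.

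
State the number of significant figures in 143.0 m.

143.0: trailing zeros after a decimal point are significant.

4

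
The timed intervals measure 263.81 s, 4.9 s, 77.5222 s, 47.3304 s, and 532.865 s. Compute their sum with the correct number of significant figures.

263.81 s + 4.9 s + 77.5222 s + 47.3304 s + 532.865 s = 926.4276 s.
Addition/subtraction keeps the fewest decimal places: 263.81 → 2 decimal places, 4.9 → 1 decimal place, 77.5222 → 4 decimal places, 47.3304 → 4 decimal places, 532.865 → 3 decimal places; limit is 1.
Rounded to 1 decimal place: 926.4 s.

926.4 s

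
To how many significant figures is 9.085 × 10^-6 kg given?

4

9.085 × 10^-6: in scientific notation every digit of the coefficient is significant.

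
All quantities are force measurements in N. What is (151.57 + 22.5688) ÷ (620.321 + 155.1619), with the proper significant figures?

0.22456

151.57 + 22.5688 = 174.1388, limited to 2 d.p. → 5 s.f.; 620.321 + 155.1619 = 775.4829, limited to 3 d.p. → 6 s.f.
Carrying full precision, 174.1388 ÷ 775.4829 = 0.22455530612…; keep min(5, 6) = 5 s.f.
Rounded to 5 significant figures: 0.22456.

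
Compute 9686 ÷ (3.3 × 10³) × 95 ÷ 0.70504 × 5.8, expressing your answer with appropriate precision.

9686 ÷ (3.3 × 10³) × 95 ÷ 0.70504 × 5.8 = 2293.86770233…
Multiplication/division keeps the fewest significant figures: 9686 → 4 s.f., 3.3 × 10³ → 2 s.f., 95 → 2 s.f., 0.70504 → 5 s.f., 5.8 → 2 s.f.; limit is 2.
Rounded to 2 significant figures: 2.3 × 10³.

2.3 × 10³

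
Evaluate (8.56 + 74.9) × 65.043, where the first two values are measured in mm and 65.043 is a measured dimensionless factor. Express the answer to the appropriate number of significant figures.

5.43 × 10^3 mm

8.56 mm + 74.9 mm = 83.46 mm; the sum is limited to 1 decimal place (3 s.f.).
Carrying full precision, 83.46 × 65.043 = 5428.48878 mm; 65.043 has 5 s.f., so the result keeps min(3, 5) = 3 s.f.
Rounded to 3 significant figures: 5.43 × 10^3 mm.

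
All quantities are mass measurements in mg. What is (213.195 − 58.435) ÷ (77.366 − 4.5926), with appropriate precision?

2.1266

213.195 − 58.435 = 154.760, limited to 3 d.p. → 6 s.f.; 77.366 − 4.5926 = 72.7734, limited to 3 d.p. → 5 s.f.
Carrying full precision, 154.760 ÷ 72.7734 = 2.12660120319…; keep min(6, 5) = 5 s.f.
Rounded to 5 significant figures: 2.1266.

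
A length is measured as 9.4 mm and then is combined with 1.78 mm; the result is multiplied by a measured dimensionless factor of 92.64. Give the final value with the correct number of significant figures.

1.04 × 10³ mm

9.4 mm + 1.78 mm = 11.18 mm; the sum is limited to 1 decimal place (3 s.f.).
Carrying full precision, 11.18 × 92.64 = 1035.7152 mm; 92.64 has 4 s.f., so the result keeps min(3, 4) = 3 s.f.
Rounded to 3 significant figures: 1.04 × 10³ mm.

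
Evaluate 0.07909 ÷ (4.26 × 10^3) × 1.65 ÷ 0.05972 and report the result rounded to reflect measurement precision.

5.13 × 10^-4

0.07909 ÷ (4.26 × 10^3) × 1.65 ÷ 0.05972 = 0.000512951284398…
Multiplication/division keeps the fewest significant figures: 0.07909 → 4 s.f., 4.26 × 10^3 → 3 s.f., 1.65 → 3 s.f., 0.05972 → 4 s.f.; limit is 3.
Rounded to 3 significant figures: 5.13 × 10^-4.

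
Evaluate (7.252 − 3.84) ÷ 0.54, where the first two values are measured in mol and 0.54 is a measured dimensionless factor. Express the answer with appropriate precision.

7.252 mol − 3.84 mol = 3.412 mol; the difference is limited to 2 decimal places (3 s.f.).
Carrying full precision, 3.412 ÷ 0.54 = 6.31851851852… mol; 0.54 has 2 s.f., so the result keeps min(3, 2) = 2 s.f.
Rounded to 2 significant figures: 6.3 mol.

6.3 mol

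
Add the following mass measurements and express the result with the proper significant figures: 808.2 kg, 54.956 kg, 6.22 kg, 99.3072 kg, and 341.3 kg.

1310.0 kg

808.2 kg + 54.956 kg + 6.22 kg + 99.3072 kg + 341.3 kg = 1309.9832 kg.
Addition/subtraction keeps the fewest decimal places: 808.2 → 1 decimal place, 54.956 → 3 decimal places, 6.22 → 2 decimal places, 99.3072 → 4 decimal places, 341.3 → 1 decimal place; limit is 1.
Rounded to 1 decimal place: 1310.0 kg.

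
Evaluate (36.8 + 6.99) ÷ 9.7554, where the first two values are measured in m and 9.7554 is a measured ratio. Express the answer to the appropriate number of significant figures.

36.8 m + 6.99 m = 43.79 m; the sum is limited to 1 decimal place (3 s.f.).
Carrying full precision, 43.79 ÷ 9.7554 = 4.48879594891… m; 9.7554 has 5 s.f., so the result keeps min(3, 5) = 3 s.f.
Rounded to 3 significant figures: 4.49 m.

4.49 m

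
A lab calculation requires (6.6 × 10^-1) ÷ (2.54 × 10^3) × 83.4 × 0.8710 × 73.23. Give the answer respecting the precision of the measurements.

1.4

(6.6 × 10^-1) ÷ (2.54 × 10^3) × 83.4 × 0.8710 × 73.23 = 1.3822400065…
Multiplication/division keeps the fewest significant figures: 6.6 × 10^-1 → 2 s.f., 2.54 × 10^3 → 3 s.f., 83.4 → 3 s.f., 0.8710 → 4 s.f., 73.23 → 4 s.f.; limit is 2.
Rounded to 2 significant figures: 1.4.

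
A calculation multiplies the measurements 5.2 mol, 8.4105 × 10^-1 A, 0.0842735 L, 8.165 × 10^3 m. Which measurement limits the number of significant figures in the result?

5.2 mol → 2 s.f.; 8.4105 × 10^-1 A → 5 s.f.; 0.0842735 L → 6 s.f.; 8.165 × 10^3 m → 4 s.f.
The fewest is 2 significant figures, from 5.2 mol.

5.2 mol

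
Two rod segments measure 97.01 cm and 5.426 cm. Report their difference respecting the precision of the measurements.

91.58 cm

97.01 cm − 5.426 cm = 91.584 cm.
Addition/subtraction keeps the fewest decimal places: 97.01 → 2 decimal places, 5.426 → 3 decimal places; limit is 2.
Rounded to 2 decimal places: 91.58 cm.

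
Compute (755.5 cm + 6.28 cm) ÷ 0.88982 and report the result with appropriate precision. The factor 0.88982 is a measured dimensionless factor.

856.1 cm

755.5 cm + 6.28 cm = 761.78 cm; the sum is limited to 1 decimal place (4 s.f.).
Carrying full precision, 761.78 ÷ 0.88982 = 856.105729249… cm; 0.88982 has 5 s.f., so the result keeps min(4, 5) = 4 s.f.
Rounded to 4 significant figures: 856.1 cm.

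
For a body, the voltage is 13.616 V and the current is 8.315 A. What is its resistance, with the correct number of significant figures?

resistance = 13.616 V ÷ 8.315 A = 1.63752254961… Ω.
13.616 has 5 significant figures; 8.315 has 4.
Division/multiplication keeps the fewest: 4 significant figures.
Rounded: 1.638 Ω.

1.638 Ω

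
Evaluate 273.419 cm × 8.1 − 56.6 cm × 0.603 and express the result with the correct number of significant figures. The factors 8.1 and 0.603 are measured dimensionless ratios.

2.2 × 10³ cm

273.419 × 8.1 = 2214.6939 → 2.2 × 10³ cm (2 s.f., last digit at the 10^2 place).
56.6 × 0.603 = 34.1298 → 34.1 cm (3 s.f., last digit at the 10^-1 place).
Difference: 2180.5641 cm; keep the coarser place, 10^2.
Result: 2.2 × 10³ cm.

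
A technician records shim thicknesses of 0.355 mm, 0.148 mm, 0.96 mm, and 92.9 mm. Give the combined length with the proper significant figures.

0.355 mm + 0.148 mm + 0.96 mm + 92.9 mm = 94.363 mm.
Addition/subtraction keeps the fewest decimal places: 0.355 → 3 decimal places, 0.148 → 3 decimal places, 0.96 → 2 decimal places, 92.9 → 1 decimal place; limit is 1.
Rounded to 1 decimal place: 94.4 mm.

94.4 mm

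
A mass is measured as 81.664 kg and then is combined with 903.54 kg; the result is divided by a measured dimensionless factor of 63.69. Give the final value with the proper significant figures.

81.664 kg + 903.54 kg = 985.204 kg; the sum is limited to 2 decimal places (5 s.f.).
Carrying full precision, 985.204 ÷ 63.69 = 15.4687392055… kg; 63.69 has 4 s.f., so the result keeps min(5, 4) = 4 s.f.
Rounded to 4 significant figures: 15.47 kg.

15.47 kg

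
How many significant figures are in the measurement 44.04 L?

44.04: zeros between nonzero digits are significant.

4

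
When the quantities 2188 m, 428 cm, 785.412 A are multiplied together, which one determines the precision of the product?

428 cm

2188 m → 4 s.f.; 428 cm → 3 s.f.; 785.412 A → 6 s.f.
The fewest is 3 significant figures, from 428 cm.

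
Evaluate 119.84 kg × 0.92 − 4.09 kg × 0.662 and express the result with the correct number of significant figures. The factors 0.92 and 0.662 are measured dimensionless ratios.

119.84 × 0.92 = 110.2528 → 1.1 × 10^2 kg (2 s.f., last digit at the 10^1 place).
4.09 × 0.662 = 2.70758 → 2.71 kg (3 s.f., last digit at the 10^-2 place).
Difference: 107.54522 kg; keep the coarser place, 10^1.
Result: 1.1 × 10^2 kg.

1.1 × 10^2 kg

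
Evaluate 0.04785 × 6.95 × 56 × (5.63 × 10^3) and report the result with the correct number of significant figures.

0.04785 × 6.95 × 56 × (5.63 × 10^3) = 104848.7286
Multiplication/division keeps the fewest significant figures: 0.04785 → 4 s.f., 6.95 → 3 s.f., 56 → 2 s.f., 5.63 × 10^3 → 3 s.f.; limit is 2.
Rounded to 2 significant figures: 1.0 × 10^5.

1.0 × 10^5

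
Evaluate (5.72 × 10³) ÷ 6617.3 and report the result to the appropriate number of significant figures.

0.864

(5.72 × 10³) ÷ 6617.3 = 0.86440088858…
Multiplication/division keeps the fewest significant figures: 5.72 × 10³ → 3 s.f., 6617.3 → 5 s.f.; limit is 3.
Rounded to 3 significant figures: 0.864.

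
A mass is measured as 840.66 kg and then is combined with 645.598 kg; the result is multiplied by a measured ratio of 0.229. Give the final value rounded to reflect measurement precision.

3.40 × 10^2 kg

840.66 kg + 645.598 kg = 1486.258 kg; the sum is limited to 2 decimal places (6 s.f.).
Carrying full precision, 1486.258 × 0.229 = 340.353082 kg; 0.229 has 3 s.f., so the result keeps min(6, 3) = 3 s.f.
Rounded to 3 significant figures: 3.40 × 10^2 kg.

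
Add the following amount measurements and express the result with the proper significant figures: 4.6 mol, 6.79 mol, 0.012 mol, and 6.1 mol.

4.6 mol + 6.79 mol + 0.012 mol + 6.1 mol = 17.502 mol.
Addition/subtraction keeps the fewest decimal places: 4.6 → 1 decimal place, 6.79 → 2 decimal places, 0.012 → 3 decimal places, 6.1 → 1 decimal place; limit is 1.
Rounded to 1 decimal place: 17.5 mol.

17.5 mol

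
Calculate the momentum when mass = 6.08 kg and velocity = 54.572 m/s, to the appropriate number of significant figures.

332 kg·m/s

momentum = 6.08 kg × 54.572 m/s = 331.79776 kg·m/s.
6.08 has 3 significant figures; 54.572 has 5.
Division/multiplication keeps the fewest: 3 significant figures.
Rounded: 332 kg·m/s.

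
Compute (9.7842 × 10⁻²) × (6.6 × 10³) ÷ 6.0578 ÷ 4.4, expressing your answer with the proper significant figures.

24

(9.7842 × 10⁻²) × (6.6 × 10³) ÷ 6.0578 ÷ 4.4 = 24.2271121529…
Multiplication/division keeps the fewest significant figures: 9.7842 × 10⁻² → 5 s.f., 6.6 × 10³ → 2 s.f., 6.0578 → 5 s.f., 4.4 → 2 s.f.; limit is 2.
Rounded to 2 significant figures: 24.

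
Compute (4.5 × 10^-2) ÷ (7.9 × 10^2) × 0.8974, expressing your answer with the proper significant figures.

(4.5 × 10^-2) ÷ (7.9 × 10^2) × 0.8974 = 0.000051117721519…
Multiplication/division keeps the fewest significant figures: 4.5 × 10^-2 → 2 s.f., 7.9 × 10^2 → 2 s.f., 0.8974 → 4 s.f.; limit is 2.
Rounded to 2 significant figures: 5.1 × 10^-5.

5.1 × 10^-5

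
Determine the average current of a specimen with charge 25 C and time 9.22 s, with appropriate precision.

average current = 25 C ÷ 9.22 s = 2.7114967462… A.
25 has 2 significant figures; 9.22 has 3.
Division/multiplication keeps the fewest: 2 significant figures.
Rounded: 2.7 A.

2.7 A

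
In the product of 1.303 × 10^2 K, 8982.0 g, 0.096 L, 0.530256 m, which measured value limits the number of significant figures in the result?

1.303 × 10^2 K → 4 s.f.; 8982.0 g → 5 s.f.; 0.096 L → 2 s.f.; 0.530256 m → 6 s.f.
The fewest is 2 significant figures, from 0.096 L.

0.096 L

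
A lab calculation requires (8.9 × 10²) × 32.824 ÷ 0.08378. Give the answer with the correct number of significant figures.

(8.9 × 10²) × 32.824 ÷ 0.08378 = 348691.334447…
Multiplication/division keeps the fewest significant figures: 8.9 × 10² → 2 s.f., 32.824 → 5 s.f., 0.08378 → 4 s.f.; limit is 2.
Rounded to 2 significant figures: 3.5 × 10⁵.

3.5 × 10⁵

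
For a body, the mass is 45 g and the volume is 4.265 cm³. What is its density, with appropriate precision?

density = 45 g ÷ 4.265 cm³ = 10.550996483… g/cm³.
45 has 2 significant figures; 4.265 has 4.
Division/multiplication keeps the fewest: 2 significant figures.
Rounded: 11 g/cm³.

11 g/cm³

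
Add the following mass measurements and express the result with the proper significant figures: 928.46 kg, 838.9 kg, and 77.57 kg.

928.46 kg + 838.9 kg + 77.57 kg = 1844.93 kg.
Addition/subtraction keeps the fewest decimal places: 928.46 → 2 decimal places, 838.9 → 1 decimal place, 77.57 → 2 decimal places; limit is 1.
Rounded to 1 decimal place: 1844.9 kg.

1844.9 kg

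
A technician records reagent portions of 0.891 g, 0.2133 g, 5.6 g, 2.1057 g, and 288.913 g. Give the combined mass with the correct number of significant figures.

0.891 g + 0.2133 g + 5.6 g + 2.1057 g + 288.913 g = 297.7230 g.
Addition/subtraction keeps the fewest decimal places: 0.891 → 3 decimal places, 0.2133 → 4 decimal places, 5.6 → 1 decimal place, 2.1057 → 4 decimal places, 288.913 → 3 decimal places; limit is 1.
Rounded to 1 decimal place: 297.7 g.

297.7 g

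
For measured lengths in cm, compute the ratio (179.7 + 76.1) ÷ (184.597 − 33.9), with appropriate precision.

1.697

179.7 + 76.1 = 255.8, limited to 1 d.p. → 4 s.f.; 184.597 − 33.9 = 150.697, limited to 1 d.p. → 4 s.f.
Carrying full precision, 255.8 ÷ 150.697 = 1.6974458682…; keep min(4, 4) = 4 s.f.
Rounded to 4 significant figures: 1.697.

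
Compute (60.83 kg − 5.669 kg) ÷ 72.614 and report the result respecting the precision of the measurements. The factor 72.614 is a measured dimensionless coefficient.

0.7596 kg

60.83 kg − 5.669 kg = 55.161 kg; the difference is limited to 2 decimal places (4 s.f.).
Carrying full precision, 55.161 ÷ 72.614 = 0.759646900047… kg; 72.614 has 5 s.f., so the result keeps min(4, 5) = 4 s.f.
Rounded to 4 significant figures: 0.7596 kg.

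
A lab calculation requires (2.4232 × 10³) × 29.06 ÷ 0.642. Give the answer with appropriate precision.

1.10 × 10⁵

(2.4232 × 10³) × 29.06 ÷ 0.642 = 109685.657321…
Multiplication/division keeps the fewest significant figures: 2.4232 × 10³ → 5 s.f., 29.06 → 4 s.f., 0.642 → 3 s.f.; limit is 3.
Rounded to 3 significant figures: 1.10 × 10⁵.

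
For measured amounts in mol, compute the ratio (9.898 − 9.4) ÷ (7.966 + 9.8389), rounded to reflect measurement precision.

0.03

9.898 − 9.4 = 0.498, limited to 1 d.p. → 1 s.f.; 7.966 + 9.8389 = 17.8049, limited to 3 d.p. → 5 s.f.
Carrying full precision, 0.498 ÷ 17.8049 = 0.0279698285303…; keep min(1, 5) = 1 s.f.
Rounded to 1 significant figure: 0.03.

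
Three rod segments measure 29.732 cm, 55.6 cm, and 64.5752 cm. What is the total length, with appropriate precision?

29.732 cm + 55.6 cm + 64.5752 cm = 149.9072 cm.
Addition/subtraction keeps the fewest decimal places: 29.732 → 3 decimal places, 55.6 → 1 decimal place, 64.5752 → 4 decimal places; limit is 1.
Rounded to 1 decimal place: 149.9 cm.

149.9 cm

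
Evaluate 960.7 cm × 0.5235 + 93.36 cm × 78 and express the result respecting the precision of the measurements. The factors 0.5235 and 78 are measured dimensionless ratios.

7.8 × 10^3 cm

960.7 × 0.5235 = 502.92645 → 502.9 cm (4 s.f., last digit at the 10^-1 place).
93.36 × 78 = 7282.08 → 7.3 × 10^3 cm (2 s.f., last digit at the 10^2 place).
Sum: 7785.00645 cm; keep the coarser place, 10^2.
Result: 7.8 × 10^3 cm.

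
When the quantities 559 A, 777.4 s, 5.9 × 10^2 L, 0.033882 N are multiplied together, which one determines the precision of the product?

5.9 × 10^2 L

559 A → 3 s.f.; 777.4 s → 4 s.f.; 5.9 × 10^2 L → 2 s.f.; 0.033882 N → 5 s.f.
The fewest is 2 significant figures, from 5.9 × 10^2 L.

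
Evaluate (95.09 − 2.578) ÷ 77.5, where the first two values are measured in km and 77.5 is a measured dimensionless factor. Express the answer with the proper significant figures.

95.09 km − 2.578 km = 92.512 km; the difference is limited to 2 decimal places (4 s.f.).
Carrying full precision, 92.512 ÷ 77.5 = 1.19370322581… km; 77.5 has 3 s.f., so the result keeps min(4, 3) = 3 s.f.
Rounded to 3 significant figures: 1.19 km.

1.19 km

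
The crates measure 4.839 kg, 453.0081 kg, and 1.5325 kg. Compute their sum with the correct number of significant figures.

459.380 kg

4.839 kg + 453.0081 kg + 1.5325 kg = 459.3796 kg.
Addition/subtraction keeps the fewest decimal places: 4.839 → 3 decimal places, 453.0081 → 4 decimal places, 1.5325 → 4 decimal places; limit is 3.
Rounded to 3 decimal places: 459.380 kg.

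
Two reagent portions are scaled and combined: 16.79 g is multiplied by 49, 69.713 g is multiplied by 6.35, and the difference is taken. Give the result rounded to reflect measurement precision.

16.79 × 49 = 822.71 → 8.2 × 10^2 g (2 s.f., last digit at the 10^1 place).
69.713 × 6.35 = 442.67755 → 443 g (3 s.f., last digit at the 10^0 place).
Difference: 380.03245 g; keep the coarser place, 10^1.
Result: 3.8 × 10^2 g.

3.8 × 10^2 g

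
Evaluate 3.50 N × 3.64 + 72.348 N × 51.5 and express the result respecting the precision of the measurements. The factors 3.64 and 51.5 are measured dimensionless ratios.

3.74 × 10³ N

3.50 × 3.64 = 12.74 → 12.7 N (3 s.f., last digit at the 10^-1 place).
72.348 × 51.5 = 3725.922 → 3.73 × 10³ N (3 s.f., last digit at the 10^1 place).
Sum: 3738.662 N; keep the coarser place, 10^1.
Result: 3.74 × 10³ N.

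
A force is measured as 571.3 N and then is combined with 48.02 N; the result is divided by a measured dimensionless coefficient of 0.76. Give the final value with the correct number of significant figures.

571.3 N + 48.02 N = 619.32 N; the sum is limited to 1 decimal place (4 s.f.).
Carrying full precision, 619.32 ÷ 0.76 = 814.894736842… N; 0.76 has 2 s.f., so the result keeps min(4, 2) = 2 s.f.
Rounded to 2 significant figures: 8.1 × 10^2 N.

8.1 × 10^2 N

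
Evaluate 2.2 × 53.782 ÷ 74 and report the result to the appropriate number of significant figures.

2.2 × 53.782 ÷ 74 = 1.59892432432…
Multiplication/division keeps the fewest significant figures: 2.2 → 2 s.f., 53.782 → 5 s.f., 74 → 2 s.f.; limit is 2.
Rounded to 2 significant figures: 1.6.

1.6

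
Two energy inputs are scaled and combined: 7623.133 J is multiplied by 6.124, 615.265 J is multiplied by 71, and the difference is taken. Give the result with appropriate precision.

7623.133 × 6.124 = 46684.066492 → 4.668 × 10⁴ J (4 s.f., last digit at the 10^1 place).
615.265 × 71 = 43683.815 → 4.4 × 10⁴ J (2 s.f., last digit at the 10^3 place).
Difference: 3000.251492 J; keep the coarser place, 10^3.
Result: 3 × 10³ J.

3 × 10³ J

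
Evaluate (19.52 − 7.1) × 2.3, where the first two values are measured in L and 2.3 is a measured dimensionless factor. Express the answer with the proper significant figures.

19.52 L − 7.1 L = 12.42 L; the difference is limited to 1 decimal place (3 s.f.).
Carrying full precision, 12.42 × 2.3 = 28.566 L; 2.3 has 2 s.f., so the result keeps min(3, 2) = 2 s.f.
Rounded to 2 significant figures: 29 L.

29 L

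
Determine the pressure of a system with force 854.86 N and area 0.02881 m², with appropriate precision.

pressure = 854.86 N ÷ 0.02881 m² = 29672.3359944… Pa.
854.86 has 5 significant figures; 0.02881 has 4.
Division/multiplication keeps the fewest: 4 significant figures.
Rounded: 2.967 × 10⁴ Pa.

2.967 × 10⁴ Pa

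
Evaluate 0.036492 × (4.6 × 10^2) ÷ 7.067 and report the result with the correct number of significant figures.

2.4

0.036492 × (4.6 × 10^2) ÷ 7.067 = 2.37531059856…
Multiplication/division keeps the fewest significant figures: 0.036492 → 5 s.f., 4.6 × 10^2 → 2 s.f., 7.067 → 4 s.f.; limit is 2.
Rounded to 2 significant figures: 2.4.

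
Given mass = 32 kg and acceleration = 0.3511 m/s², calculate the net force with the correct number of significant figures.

net force = 32 kg × 0.3511 m/s² = 11.2352 N.
32 has 2 significant figures; 0.3511 has 4.
Division/multiplication keeps the fewest: 2 significant figures.
Rounded: 11 N.

11 N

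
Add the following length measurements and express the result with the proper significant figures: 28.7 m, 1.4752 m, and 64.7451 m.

28.7 m + 1.4752 m + 64.7451 m = 94.9203 m.
Addition/subtraction keeps the fewest decimal places: 28.7 → 1 decimal place, 1.4752 → 4 decimal places, 64.7451 → 4 decimal places; limit is 1.
Rounded to 1 decimal place: 94.9 m.

94.9 m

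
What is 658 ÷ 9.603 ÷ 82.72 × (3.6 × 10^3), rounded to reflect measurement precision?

658 ÷ 9.603 ÷ 82.72 × (3.6 × 10^3) = 2982.02266337…
Multiplication/division keeps the fewest significant figures: 658 → 3 s.f., 9.603 → 4 s.f., 82.72 → 4 s.f., 3.6 × 10^3 → 2 s.f.; limit is 2.
Rounded to 2 significant figures: 3.0 × 10^3.

3.0 × 10^3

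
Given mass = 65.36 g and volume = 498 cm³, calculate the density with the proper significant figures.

density = 65.36 g ÷ 498 cm³ = 0.13124497992… g/cm³.
65.36 has 4 significant figures; 498 has 3.
Division/multiplication keeps the fewest: 3 significant figures.
Rounded: 0.131 g/cm³.

0.131 g/cm³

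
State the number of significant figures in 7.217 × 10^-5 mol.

7.217 × 10^-5: in scientific notation every digit of the coefficient is significant.

4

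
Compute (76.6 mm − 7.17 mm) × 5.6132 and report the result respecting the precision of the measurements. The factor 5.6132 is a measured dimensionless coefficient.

390. mm

76.6 mm − 7.17 mm = 69.43 mm; the difference is limited to 1 decimal place (3 s.f.).
Carrying full precision, 69.43 × 5.6132 = 389.724476 mm; 5.6132 has 5 s.f., so the result keeps min(3, 5) = 3 s.f.
Rounded to 3 significant figures: 390. mm.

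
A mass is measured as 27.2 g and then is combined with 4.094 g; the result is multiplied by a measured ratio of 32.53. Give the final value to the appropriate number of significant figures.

1.02 × 10³ g

27.2 g + 4.094 g = 31.294 g; the sum is limited to 1 decimal place (3 s.f.).
Carrying full precision, 31.294 × 32.53 = 1017.99382 g; 32.53 has 4 s.f., so the result keeps min(3, 4) = 3 s.f.
Rounded to 3 significant figures: 1.02 × 10³ g.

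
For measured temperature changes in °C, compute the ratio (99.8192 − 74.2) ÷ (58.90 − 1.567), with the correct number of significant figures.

99.8192 − 74.2 = 25.6192, limited to 1 d.p. → 3 s.f.; 58.90 − 1.567 = 57.333, limited to 2 d.p. → 4 s.f.
Carrying full precision, 25.6192 ÷ 57.333 = 0.446849109588…; keep min(3, 4) = 3 s.f.
Rounded to 3 significant figures: 0.447.

0.447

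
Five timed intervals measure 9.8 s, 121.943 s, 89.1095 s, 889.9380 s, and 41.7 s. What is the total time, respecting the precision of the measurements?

1152.5 s

9.8 s + 121.943 s + 89.1095 s + 889.9380 s + 41.7 s = 1152.4905 s.
Addition/subtraction keeps the fewest decimal places: 9.8 → 1 decimal place, 121.943 → 3 decimal places, 89.1095 → 4 decimal places, 889.9380 → 4 decimal places, 41.7 → 1 decimal place; limit is 1.
Rounded to 1 decimal place: 1152.5 s.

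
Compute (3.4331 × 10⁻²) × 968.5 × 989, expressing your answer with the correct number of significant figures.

3.29 × 10⁴

(3.4331 × 10⁻²) × 968.5 × 989 = 32883.8281915
Multiplication/division keeps the fewest significant figures: 3.4331 × 10⁻² → 5 s.f., 968.5 → 4 s.f., 989 → 3 s.f.; limit is 3.
Rounded to 3 significant figures: 3.29 × 10⁴.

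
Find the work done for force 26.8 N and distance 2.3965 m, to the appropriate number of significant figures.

64.2 J

work done = 26.8 N × 2.3965 m = 64.2262 J.
26.8 has 3 significant figures; 2.3965 has 5.
Division/multiplication keeps the fewest: 3 significant figures.
Rounded: 64.2 J.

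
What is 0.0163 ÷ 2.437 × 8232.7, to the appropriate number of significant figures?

55.1

0.0163 ÷ 2.437 × 8232.7 = 55.0648379155…
Multiplication/division keeps the fewest significant figures: 0.0163 → 3 s.f., 2.437 → 4 s.f., 8232.7 → 5 s.f.; limit is 3.
Rounded to 3 significant figures: 55.1.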